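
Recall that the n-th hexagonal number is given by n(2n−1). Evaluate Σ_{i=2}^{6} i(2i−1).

Σ i(2i−1) = 2Σi² − Σi over i = 2..6.
Σi = 21 − 1 = 20 and Σi² = 91 − 1 = 90.
2·90 − 1·20 = 160.

160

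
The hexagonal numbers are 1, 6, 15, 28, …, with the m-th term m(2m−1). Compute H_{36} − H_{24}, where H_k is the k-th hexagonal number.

36·(2·36 − 1) = 2556 and 24·(2·24 − 1) = 1128.
Difference: 2556 − 1128 = 1428.

1428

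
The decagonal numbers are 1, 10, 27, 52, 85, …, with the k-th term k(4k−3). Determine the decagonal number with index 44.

7612

The 44th decagonal number is n(4n−3) with n = 44.
44·(4·44 − 3) = 44·173 = 7612.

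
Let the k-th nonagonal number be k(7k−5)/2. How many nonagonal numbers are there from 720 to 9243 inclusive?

The n-th nonagonal number is n(7n−5)/2.
Smallest index with value ≥ 720: n = 15 (giving 750).
Largest index with value ≤ 9243: n = 51 (giving 8976).
Indices 15 through 51: 37 terms.

37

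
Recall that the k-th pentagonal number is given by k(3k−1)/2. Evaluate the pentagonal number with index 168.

The 168th pentagonal number is n(3n−1)/2 with n = 168.
168·(3·168 − 1)/2 = 168·503/2 = 42252.

42252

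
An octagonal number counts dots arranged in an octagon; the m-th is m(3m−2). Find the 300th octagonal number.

The 300th octagonal number is n(3n−2) with n = 300.
300·(3·300 − 2) = 300·898 = 269400.

269400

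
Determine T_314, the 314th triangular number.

49455

314·315/2 = 98910/2 = 49455.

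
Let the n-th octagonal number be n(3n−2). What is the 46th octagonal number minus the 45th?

Consecutive octagonal numbers differ by 6n − 5: here 6·46 − 5 = 271.

271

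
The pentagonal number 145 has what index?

Set n(3n−1)/2 = 145, giving 3n² − n − 290 = 0.
The discriminant is 1 + 24·145 = 3481, and √3481 = 59.
So n = (1 + 59) / 6 = 60/6 = 10.

10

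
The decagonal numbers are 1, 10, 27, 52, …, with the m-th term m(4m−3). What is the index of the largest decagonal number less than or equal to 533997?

365

Solve n(4n−3) ≤ 533997 for integer n.
n = 365 gives 531805 ≤ 533997, while n = 366 gives 534726 > 533997; so the answer is index 365.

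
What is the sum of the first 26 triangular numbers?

Σ i(i+1)/2 = (Σi² + Σi) / 2 over i = 1..26.
Σi = 351 and Σi² = 6201.
(1·6201 + 1·351) / 2 = 6552/2 = 3276.

3276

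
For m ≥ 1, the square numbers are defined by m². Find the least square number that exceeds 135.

144

Solve n² > 135 for integer n.
The largest n with value ≤ 135 is 11 (since 121 ≤ 135 < 144), so the first above is n = 12, value 144.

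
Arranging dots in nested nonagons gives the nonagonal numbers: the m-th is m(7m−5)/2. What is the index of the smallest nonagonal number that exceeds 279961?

284

Solve n(7n−5)/2 > 279961 for integer n.
The largest n with value ≤ 279961 is 283 (since 279604 ≤ 279961 < 281586), so the first above is n = 284, value 281586.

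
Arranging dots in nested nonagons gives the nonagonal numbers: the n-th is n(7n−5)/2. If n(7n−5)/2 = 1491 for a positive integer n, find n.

Set n(7n−5)/2 = 1491, giving 7n² − 5n − 2982 = 0.
The discriminant is 25 + 56·1491 = 83521, and √83521 = 289.
So n = (5 + 289) / 14 = 294/14 = 21.
Check: 21·(7·21 − 5)/2 = 1491. ✓

21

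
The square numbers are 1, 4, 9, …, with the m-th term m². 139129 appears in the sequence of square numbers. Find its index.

373

We need n² = 139129, so n = √139129 = 373.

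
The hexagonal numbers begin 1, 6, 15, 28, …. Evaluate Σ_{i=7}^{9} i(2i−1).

Σ i(2i−1) = 2Σi² − Σi over i = 7..9.
Σi = 45 − 21 = 24 and Σi² = 285 − 91 = 194.
2·194 − 1·24 = 364.

364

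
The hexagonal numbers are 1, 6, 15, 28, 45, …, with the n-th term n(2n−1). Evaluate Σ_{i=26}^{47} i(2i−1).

59587

Σ i(2i−1) = 2Σi² − Σi over i = 26..47.
Σi = 1128 − 325 = 803 and Σi² = 35720 − 5525 = 30195.
2·30195 − 1·803 = 59587.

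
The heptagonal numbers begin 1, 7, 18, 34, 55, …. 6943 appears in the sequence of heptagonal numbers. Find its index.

53

Set n(5n−3)/2 = 6943, giving 5n² − 3n − 13886 = 0.
The discriminant is 9 + 40·6943 = 277729, and √277729 = 527.
So n = (3 + 527) / 10 = 530/10 = 53.
Check: 53·(5·53 − 3)/2 = 6943. ✓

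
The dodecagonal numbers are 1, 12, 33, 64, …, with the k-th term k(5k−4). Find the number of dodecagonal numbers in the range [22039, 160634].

113

The n-th dodecagonal number is n(5n−4).
Smallest index with value ≥ 22039: n = 67 (giving 22177).
Largest index with value ≤ 160634: n = 179 (giving 159489).
Indices 67 through 179: 113 terms.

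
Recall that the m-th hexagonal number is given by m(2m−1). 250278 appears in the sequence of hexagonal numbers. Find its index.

354

Set n(2n−1) = 250278, giving 2n² − n − 250278 = 0.
The discriminant is 1 + 8·250278 = 2002225, and √2002225 = 1415.
So n = (1 + 1415) / 4 = 1416/4 = 354.
Check: 354·(2·354 − 1) = 250278. ✓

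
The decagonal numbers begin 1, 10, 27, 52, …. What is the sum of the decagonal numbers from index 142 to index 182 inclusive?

4307050

Σ i(4i−3) = 4Σi² − 3Σi over i = 142..182.
Σi = 16653 − 10011 = 6642 and Σi² = 2026115 − 944371 = 1081744.
4·1081744 − 3·6642 = 4307050.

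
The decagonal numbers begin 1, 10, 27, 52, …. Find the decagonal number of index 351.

The 351st decagonal number is n(4n−3) with n = 351.
351·(4·351 − 3) = 351·1401 = 491751.

491751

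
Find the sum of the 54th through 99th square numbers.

Σ_{i=54}^{99} i² = 328350 − 51039 = 277311.

277311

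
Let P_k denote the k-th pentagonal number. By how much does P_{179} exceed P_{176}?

1596

179·(3·179 − 1)/2 = 47972 and 176·(3·176 − 1)/2 = 46376.
Difference: 47972 − 46376 = 1596.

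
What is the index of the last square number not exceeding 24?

Solve n² ≤ 24 for integer n.
n = 4 gives 16 ≤ 24, while n = 5 gives 25 > 24; so the answer is index 4.

4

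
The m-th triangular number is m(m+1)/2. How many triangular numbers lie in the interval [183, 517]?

The n-th triangular number is n(n+1)/2.
Smallest index with value ≥ 183: n = 19 (giving 190).
Largest index with value ≤ 517: n = 31 (giving 496).
Indices 19 through 31: 13 terms.

13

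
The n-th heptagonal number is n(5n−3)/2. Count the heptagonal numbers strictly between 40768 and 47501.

The n-th heptagonal number is n(5n−3)/2.
Smallest index with value > 40768: n = 129 (giving 41409).
Largest index with value < 47501: n = 138 (giving 47403).
Indices 129 through 138: 10 terms.

10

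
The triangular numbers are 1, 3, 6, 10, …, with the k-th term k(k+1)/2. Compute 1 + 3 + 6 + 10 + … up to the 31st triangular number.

5456

Σ i(i+1)/2 = (Σi² + Σi) / 2 over i = 1..31.
Σi = 496 and Σi² = 10416.
(1·10416 + 1·496) / 2 = 10912/2 = 5456.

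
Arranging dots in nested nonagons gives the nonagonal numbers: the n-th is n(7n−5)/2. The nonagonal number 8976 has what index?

Set n(7n−5)/2 = 8976, giving 7n² − 5n − 17952 = 0.
So n = (5 + 709) / 14 = 714/14 = 51.

51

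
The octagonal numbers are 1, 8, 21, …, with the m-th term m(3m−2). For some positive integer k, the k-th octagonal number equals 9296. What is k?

Set n(3n−2) = 9296, giving 3n² − 2n − 9296 = 0.
So n = (2 + 334) / 6 = 336/6 = 56.
Check: 56·(3·56 − 2) = 9296. ✓

56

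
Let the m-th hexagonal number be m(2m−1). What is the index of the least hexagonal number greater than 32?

Solve n(2n−1) > 32 for integer n.
The largest n with value ≤ 32 is 4 (since 28 ≤ 32 < 45), so the first above is n = 5, value 45.

5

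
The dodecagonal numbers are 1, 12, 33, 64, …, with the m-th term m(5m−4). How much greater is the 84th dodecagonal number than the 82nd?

1652

84·(5·84 − 4) = 34944 and 82·(5·82 − 4) = 33292.
Difference: 34944 − 33292 = 1652.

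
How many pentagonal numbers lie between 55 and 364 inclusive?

The n-th pentagonal number is n(3n−1)/2.
Smallest index with value ≥ 55: n = 7 (giving 70).
Largest index with value ≤ 364: n = 15 (giving 330).
Indices 7 through 15: 9 terms.

9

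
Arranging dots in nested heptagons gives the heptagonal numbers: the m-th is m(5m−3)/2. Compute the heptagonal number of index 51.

51·(5·51 − 3)/2 = 51·252/2 = 51·126 = 6426.

6426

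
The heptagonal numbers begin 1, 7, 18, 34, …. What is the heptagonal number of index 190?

The 190th heptagonal number is n(5n−3)/2 with n = 190.
190·(5·190 − 3)/2 = 190·947/2 = 89965.

89965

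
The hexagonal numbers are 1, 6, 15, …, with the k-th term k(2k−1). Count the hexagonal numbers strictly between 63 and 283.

7

The n-th hexagonal number is n(2n−1).
Smallest index with value > 63: n = 6 (giving 66).
Largest index with value < 283: n = 12 (giving 276).
Indices 6 through 12: 7 terms.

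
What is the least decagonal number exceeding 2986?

3052

Solve n(4n−3) > 2986 for integer n.
The largest n with value ≤ 2986 is 27 (since 2835 ≤ 2986 < 3052), so the first above is n = 28, value 3052.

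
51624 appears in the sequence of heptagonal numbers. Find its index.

Set n(5n−3)/2 = 51624, giving 5n² − 3n − 103248 = 0.
The discriminant is 9 + 40·51624 = 2064969, and √2064969 = 1437.
So n = (3 + 1437) / 10 = 1440/10 = 144.

144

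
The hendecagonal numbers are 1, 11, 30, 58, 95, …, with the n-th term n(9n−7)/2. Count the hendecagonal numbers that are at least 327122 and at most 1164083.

239

The n-th hendecagonal number is n(9n−7)/2.
Smallest index with value ≥ 327122: n = 271 (giving 329536).
Largest index with value ≤ 1164083: n = 509 (giving 1164083).
Indices 271 through 509: 239 terms.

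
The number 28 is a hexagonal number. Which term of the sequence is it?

Set n(2n−1) = 28, giving 2n² − n − 28 = 0.
The discriminant is 1 + 8·28 = 225, and √225 = 15.
So n = (1 + 15) / 4 = 16/4 = 4.

4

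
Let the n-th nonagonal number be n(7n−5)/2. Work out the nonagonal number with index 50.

8625

50·(7·50 − 5)/2 = 50·345/2 = 8625.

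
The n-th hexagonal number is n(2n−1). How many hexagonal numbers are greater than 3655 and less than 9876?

27

The n-th hexagonal number is n(2n−1).
Smallest index with value > 3655: n = 44 (giving 3828).
Largest index with value < 9876: n = 70 (giving 9730).
Indices 44 through 70: 27 terms.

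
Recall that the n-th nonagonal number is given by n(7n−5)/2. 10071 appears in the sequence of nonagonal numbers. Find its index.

Set n(7n−5)/2 = 10071, giving 7n² − 5n − 20142 = 0.
The discriminant is 25 + 56·10071 = 564001, and √564001 = 751.
So n = (5 + 751) / 14 = 756/14 = 54.

54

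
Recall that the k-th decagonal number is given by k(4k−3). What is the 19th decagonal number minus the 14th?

19·(4·19 − 3) = 1387 and 14·(4·14 − 3) = 742.
Difference: 1387 − 742 = 645.

645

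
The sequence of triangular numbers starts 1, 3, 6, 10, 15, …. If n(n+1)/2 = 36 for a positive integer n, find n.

8

Set n(n+1)/2 = 36, giving n² + n − 72 = 0.
The discriminant is 1 + 8·36 = 289, and √289 = 17.
So n = (-1 + 17) / 2 = 16/2 = 8.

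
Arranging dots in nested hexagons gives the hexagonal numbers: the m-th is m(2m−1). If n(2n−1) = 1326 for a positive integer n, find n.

26

Set n(2n−1) = 1326, giving 2n² − n − 1326 = 0.
The discriminant is 1 + 8·1326 = 10609, and √10609 = 103.
So n = (1 + 103) / 4 = 104/4 = 26.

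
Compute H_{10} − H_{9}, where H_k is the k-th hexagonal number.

37

Consecutive hexagonal numbers differ by 4n − 3: here 4·10 − 3 = 37.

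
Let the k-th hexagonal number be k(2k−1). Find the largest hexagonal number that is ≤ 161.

Solve n(2n−1) ≤ 161 for integer n.
n = 9 gives 153 ≤ 161, while n = 10 gives 190 > 161; so the answer is 153.

153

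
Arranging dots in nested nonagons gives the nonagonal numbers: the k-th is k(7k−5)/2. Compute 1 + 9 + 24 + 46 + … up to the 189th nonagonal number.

Σ i(7i−5)/2 = (7Σi² − 5Σi) / 2 over i = 1..189.
Σi = 17955 and Σi² = 2268315.
(7·2268315 − 5·17955) / 2 = 15788430/2 = 7894215.

7894215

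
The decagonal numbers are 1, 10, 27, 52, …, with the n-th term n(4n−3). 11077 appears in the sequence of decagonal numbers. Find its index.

53

Set n(4n−3) = 11077, giving 4n² − 3n − 11077 = 0.
The discriminant is 9 + 16·11077 = 177241, and √177241 = 421.
So n = (3 + 421) / 8 = 424/8 = 53.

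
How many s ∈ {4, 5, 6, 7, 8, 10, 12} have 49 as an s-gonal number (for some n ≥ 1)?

s = 4: P(4, 7) = 49. ✓
s = 5: P(5, 5) = 35 and P(5, 6) = 51; 49 is not s-gonal.
s = 6: P(6, 5) = 45 and P(6, 6) = 66; 49 is not s-gonal.
s = 7: P(7, 4) = 34 and P(7, 5) = 55; 49 is not s-gonal.
s = 8: P(8, 4) = 40 and P(8, 5) = 65; 49 is not s-gonal.
s = 10: P(10, 3) = 27 and P(10, 4) = 52; 49 is not s-gonal.
s = 12: P(12, 3) = 33 and P(12, 4) = 64; 49 is not s-gonal.
Hits: s ∈ {4} → 1.

1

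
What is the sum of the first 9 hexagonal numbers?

Σ i(2i−1) = 2Σi² − Σi over i = 1..9.
Σi = 45 and Σi² = 285.
2·285 − 1·45 = 525.

525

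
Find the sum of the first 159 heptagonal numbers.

Σ i(5i−3)/2 = (5Σi² − 3Σi) / 2 over i = 1..159.
Σi = 12720 and Σi² = 1352560.
(5·1352560 − 3·12720) / 2 = 6724640/2 = 3362320.

3362320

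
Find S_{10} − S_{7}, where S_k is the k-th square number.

10² = 100 and 7² = 49.
Difference: 100 − 49 = 51.

51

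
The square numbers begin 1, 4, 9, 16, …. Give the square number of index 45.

2025

The 45th square number is n² with n = 45.
45² = 2025.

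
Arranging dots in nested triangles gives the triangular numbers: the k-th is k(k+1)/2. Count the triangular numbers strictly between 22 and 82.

The n-th triangular number is n(n+1)/2.
Smallest index with value > 22: n = 7 (giving 28).
Largest index with value < 82: n = 12 (giving 78).
Indices 7 through 12: 6 terms.

6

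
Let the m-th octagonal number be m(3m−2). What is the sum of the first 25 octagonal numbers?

Σ i(3i−2) = 3Σi² − 2Σi over i = 1..25.
Σi = 325 and Σi² = 5525.
3·5525 − 2·325 = 15925.

15925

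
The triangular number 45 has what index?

9

Set n(n+1)/2 = 45, giving n² + n − 90 = 0.
So n = (-1 + 19) / 2 = 18/2 = 9.
Check: 9·10/2 = 45. ✓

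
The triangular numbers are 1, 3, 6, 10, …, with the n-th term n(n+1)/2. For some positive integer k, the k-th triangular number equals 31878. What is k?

Set n(n+1)/2 = 31878, giving n² + n − 63756 = 0.
The discriminant is 1 + 8·31878 = 255025, and √255025 = 505.
So n = (-1 + 505) / 2 = 504/2 = 252.

252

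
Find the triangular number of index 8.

The 8th triangular number is n(n+1)/2 with n = 8.
8·9/2 = 72/2 = 36.

36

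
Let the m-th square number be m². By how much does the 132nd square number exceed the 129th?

783

132² = 17424 and 129² = 16641.
Difference: 17424 − 16641 = 783.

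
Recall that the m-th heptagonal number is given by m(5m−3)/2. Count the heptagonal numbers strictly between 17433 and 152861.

The n-th heptagonal number is n(5n−3)/2.
Smallest index with value > 17433: n = 84 (giving 17514).
Largest index with value < 152861: n = 247 (giving 152152).
Indices 84 through 247: 164 terms.

164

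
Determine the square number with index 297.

The 297th square number is n² with n = 297.
297² = 88209.

88209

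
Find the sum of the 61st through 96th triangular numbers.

114276

Σ i(i+1)/2 = (Σi² + Σi) / 2 over i = 61..96.
Σi = 4656 − 1830 = 2826 and Σi² = 299536 − 73810 = 225726.
(1·225726 + 1·2826) / 2 = 228552/2 = 114276.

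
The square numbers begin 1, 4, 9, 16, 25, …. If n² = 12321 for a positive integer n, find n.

111

We need n² = 12321, so n = √12321 = 111.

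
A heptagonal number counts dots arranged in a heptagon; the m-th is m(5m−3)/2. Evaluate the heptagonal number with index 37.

3367

The 37th heptagonal number is n(5n−3)/2 with n = 37.
37·(5·37 − 3)/2 = 37·182/2 = 37·91 = 3367.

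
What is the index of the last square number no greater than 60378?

Solve n² ≤ 60378 for integer n.
n = 245 gives 60025 ≤ 60378, while n = 246 gives 60516 > 60378; so the answer is index 245.

245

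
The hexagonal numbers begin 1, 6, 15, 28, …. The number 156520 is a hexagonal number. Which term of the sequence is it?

280

Set n(2n−1) = 156520, giving 2n² − n − 156520 = 0.
So n = (1 + 1119) / 4 = 1120/4 = 280.
Check: 280·(2·280 − 1) = 156520. ✓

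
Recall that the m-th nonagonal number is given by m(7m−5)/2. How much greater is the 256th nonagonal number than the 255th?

1786

Consecutive nonagonal numbers differ by 7n − 6: here 7·256 − 6 = 1786.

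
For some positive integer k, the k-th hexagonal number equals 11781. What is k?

Set n(2n−1) = 11781, giving 2n² − n − 11781 = 0.
The discriminant is 1 + 8·11781 = 94249, and √94249 = 307.
So n = (1 + 307) / 4 = 308/4 = 77.
Check: 77·(2·77 − 1) = 11781. ✓

77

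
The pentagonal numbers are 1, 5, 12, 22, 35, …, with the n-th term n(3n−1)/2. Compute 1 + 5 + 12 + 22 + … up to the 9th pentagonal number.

405

Σ i(3i−1)/2 = (3Σi² − Σi) / 2 over i = 1..9.
Σi = 45 and Σi² = 285.
(3·285 − 1·45) / 2 = 810/2 = 405.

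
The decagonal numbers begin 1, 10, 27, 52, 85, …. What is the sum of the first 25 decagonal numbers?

Σ i(4i−3) = 4Σi² − 3Σi over i = 1..25.
Σi = 325 and Σi² = 5525.
4·5525 − 3·325 = 21125.

21125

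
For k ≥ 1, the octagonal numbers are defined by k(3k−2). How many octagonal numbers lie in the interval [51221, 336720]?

205

The n-th octagonal number is n(3n−2).
Smallest index with value ≥ 51221: n = 131 (giving 51221).
Largest index with value ≤ 336720: n = 335 (giving 336005).
Indices 131 through 335: 205 terms.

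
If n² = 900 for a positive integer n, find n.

We need n² = 900, so n = √900 = 30.

30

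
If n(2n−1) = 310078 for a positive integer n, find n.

394

Set n(2n−1) = 310078, giving 2n² − n − 310078 = 0.
So n = (1 + 1575) / 4 = 1576/4 = 394.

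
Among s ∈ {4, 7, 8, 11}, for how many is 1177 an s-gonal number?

s = 4: P(4, 34) = 1156 and P(4, 35) = 1225; 1177 is not s-gonal.
s = 7: P(7, 22) = 1177. ✓
s = 8: P(8, 20) = 1160 and P(8, 21) = 1281; 1177 is not s-gonal.
s = 11: P(11, 16) = 1096 and P(11, 17) = 1241; 1177 is not s-gonal.
Hits: s ∈ {7} → 1.

1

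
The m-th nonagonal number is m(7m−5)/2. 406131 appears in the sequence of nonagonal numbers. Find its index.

Set n(7n−5)/2 = 406131, giving 7n² − 5n − 812262 = 0.
The discriminant is 25 + 56·406131 = 22743361, and √22743361 = 4769.
So n = (5 + 4769) / 14 = 4774/14 = 341.
Check: 341·(7·341 − 5)/2 = 406131. ✓

341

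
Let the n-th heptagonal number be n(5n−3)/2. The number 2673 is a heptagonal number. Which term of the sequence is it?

Set n(5n−3)/2 = 2673, giving 5n² − 3n − 5346 = 0.
So n = (3 + 327) / 10 = 330/10 = 33.
Check: 33·(5·33 − 3)/2 = 2673. ✓

33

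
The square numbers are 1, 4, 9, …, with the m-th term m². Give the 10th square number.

100

The 10th square number is n² with n = 10.
10² = 100.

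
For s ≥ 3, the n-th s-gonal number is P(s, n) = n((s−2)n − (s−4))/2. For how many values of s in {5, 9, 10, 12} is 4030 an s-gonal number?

s = 5: P(5, 52) = 4030. ✓
s = 9: P(9, 34) = 3961 and P(9, 35) = 4200; 4030 is not s-gonal.
s = 10: P(10, 32) = 4000 and P(10, 33) = 4257; 4030 is not s-gonal.
s = 12: P(12, 28) = 3808 and P(12, 29) = 4089; 4030 is not s-gonal.
Hits: s ∈ {5} → 1.

1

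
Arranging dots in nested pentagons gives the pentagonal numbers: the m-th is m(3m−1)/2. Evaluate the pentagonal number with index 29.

29·(3·29 − 1)/2 = 29·86/2 = 29·43 = 1247.

1247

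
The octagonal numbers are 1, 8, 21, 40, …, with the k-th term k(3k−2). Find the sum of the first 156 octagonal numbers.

3808506

Σ i(3i−2) = 3Σi² − 2Σi over i = 1..156.
Σi = 12246 and Σi² = 1277666.
3·1277666 − 2·12246 = 3808506.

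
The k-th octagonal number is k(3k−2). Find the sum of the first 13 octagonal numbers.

Σ i(3i−2) = 3Σi² − 2Σi over i = 1..13.
Σi = 91 and Σi² = 819.
3·819 − 2·91 = 2275.

2275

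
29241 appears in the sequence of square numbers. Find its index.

171

We need n² = 29241, so n = √29241 = 171.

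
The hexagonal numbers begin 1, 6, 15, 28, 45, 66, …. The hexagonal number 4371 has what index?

47

Set n(2n−1) = 4371, giving 2n² − n − 4371 = 0.
The discriminant is 1 + 8·4371 = 34969, and √34969 = 187.
So n = (1 + 187) / 4 = 188/4 = 47.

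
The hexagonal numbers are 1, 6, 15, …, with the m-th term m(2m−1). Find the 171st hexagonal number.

58311

The 171st hexagonal number is n(2n−1) with n = 171.
171·(2·171 − 1) = 171·341 = 58311.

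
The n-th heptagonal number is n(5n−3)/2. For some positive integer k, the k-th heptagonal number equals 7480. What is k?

55

Set n(5n−3)/2 = 7480, giving 5n² − 3n − 14960 = 0.
The discriminant is 9 + 40·7480 = 299209, and √299209 = 547.
So n = (3 + 547) / 10 = 550/10 = 55.
Check: 55·(5·55 − 3)/2 = 7480. ✓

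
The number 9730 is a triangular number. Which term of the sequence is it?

Set n(n+1)/2 = 9730, giving n² + n − 19460 = 0.
So n = (-1 + 279) / 2 = 278/2 = 139.

139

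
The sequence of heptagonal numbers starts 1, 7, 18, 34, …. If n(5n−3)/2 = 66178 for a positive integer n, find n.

Set n(5n−3)/2 = 66178, giving 5n² − 3n − 132356 = 0.
So n = (3 + 1627) / 10 = 1630/10 = 163.

163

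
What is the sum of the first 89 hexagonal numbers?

473925

Σ i(2i−1) = 2Σi² − Σi over i = 1..89.
Σi = 4005 and Σi² = 238965.
2·238965 − 1·4005 = 473925.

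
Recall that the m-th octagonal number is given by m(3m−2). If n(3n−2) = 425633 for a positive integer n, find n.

377

Set n(3n−2) = 425633, giving 3n² − 2n − 425633 = 0.
The discriminant is 4 + 12·425633 = 5107600, and √5107600 = 2260.
So n = (2 + 2260) / 6 = 2262/6 = 377.
Check: 377·(3·377 − 2) = 425633. ✓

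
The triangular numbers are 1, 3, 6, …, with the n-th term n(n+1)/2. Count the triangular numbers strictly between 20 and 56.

The n-th triangular number is n(n+1)/2.
Smallest index with value > 20: n = 6 (giving 21).
Largest index with value < 56: n = 10 (giving 55).
Indices 6 through 10: 5 terms.

5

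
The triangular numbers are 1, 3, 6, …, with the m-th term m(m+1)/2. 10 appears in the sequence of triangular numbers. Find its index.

Set n(n+1)/2 = 10, giving n² + n − 20 = 0.
The discriminant is 1 + 8·10 = 81, and √81 = 9.
So n = (-1 + 9) / 2 = 8/2 = 4.
Check: 4·5/2 = 10. ✓

4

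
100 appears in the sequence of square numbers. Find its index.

We need n² = 100, so n = √100 = 10.

10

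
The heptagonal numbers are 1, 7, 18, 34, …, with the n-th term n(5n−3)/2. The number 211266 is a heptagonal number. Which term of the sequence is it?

Set n(5n−3)/2 = 211266, giving 5n² − 3n − 422532 = 0.
The discriminant is 9 + 40·211266 = 8450649, and √8450649 = 2907.
So n = (3 + 2907) / 10 = 2910/10 = 291.
Check: 291·(5·291 − 3)/2 = 211266. ✓

291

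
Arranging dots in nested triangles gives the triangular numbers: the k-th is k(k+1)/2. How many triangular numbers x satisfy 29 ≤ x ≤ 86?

5

The n-th triangular number is n(n+1)/2.
Smallest index with value ≥ 29: n = 8 (giving 36).
Largest index with value ≤ 86: n = 12 (giving 78).
Indices 8 through 12: 5 terms.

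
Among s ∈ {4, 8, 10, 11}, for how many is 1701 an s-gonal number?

s = 4: P(4, 41) = 1681 and P(4, 42) = 1764; 1701 is not s-gonal.
s = 8: P(8, 24) = 1680 and P(8, 25) = 1825; 1701 is not s-gonal.
s = 10: P(10, 21) = 1701. ✓
s = 11: P(11, 19) = 1558 and P(11, 20) = 1730; 1701 is not s-gonal.
Hits: s ∈ {10} → 1.

1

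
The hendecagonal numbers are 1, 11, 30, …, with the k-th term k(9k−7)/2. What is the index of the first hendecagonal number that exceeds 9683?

47

Solve n(9n−7)/2 > 9683 for integer n.
The largest n with value ≤ 9683 is 46 (since 9361 ≤ 9683 < 9776), so the first above is n = 47, value 9776.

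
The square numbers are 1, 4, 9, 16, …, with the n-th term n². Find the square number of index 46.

2116

The 46th square number is n² with n = 46.
46² = 2116.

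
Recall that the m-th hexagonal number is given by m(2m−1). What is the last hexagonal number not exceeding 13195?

Solve n(2n−1) ≤ 13195 for integer n.
n = 81 gives 13041 ≤ 13195, while n = 82 gives 13366 > 13195; so the answer is 13041.

13041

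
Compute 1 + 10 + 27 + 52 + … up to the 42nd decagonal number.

Σ i(4i−3) = 4Σi² − 3Σi over i = 1..42.
Σi = 903 and Σi² = 25585.
4·25585 − 3·903 = 99631.

99631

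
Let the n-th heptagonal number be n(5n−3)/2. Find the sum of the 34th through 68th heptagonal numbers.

Σ i(5i−3)/2 = (5Σi² − 3Σi) / 2 over i = 34..68.
Σi = 2346 − 561 = 1785 and Σi² = 107134 − 12529 = 94605.
(5·94605 − 3·1785) / 2 = 467670/2 = 233835.

233835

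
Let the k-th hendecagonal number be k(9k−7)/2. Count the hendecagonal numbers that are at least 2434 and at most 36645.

The n-th hendecagonal number is n(9n−7)/2.
Smallest index with value ≥ 2434: n = 24 (giving 2508).
Largest index with value ≤ 36645: n = 90 (giving 36135).
Indices 24 through 90: 67 terms.

67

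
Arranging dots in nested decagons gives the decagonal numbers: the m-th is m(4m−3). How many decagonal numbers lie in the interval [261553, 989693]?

241

The n-th decagonal number is n(4n−3).
Smallest index with value ≥ 261553: n = 257 (giving 263425).
Largest index with value ≤ 989693: n = 497 (giving 986545).
Indices 257 through 497: 241 terms.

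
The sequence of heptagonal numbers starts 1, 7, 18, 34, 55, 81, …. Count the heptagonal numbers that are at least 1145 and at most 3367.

The n-th heptagonal number is n(5n−3)/2.
Smallest index with value ≥ 1145: n = 22 (giving 1177).
Largest index with value ≤ 3367: n = 37 (giving 3367).
Indices 22 through 37: 16 terms.

16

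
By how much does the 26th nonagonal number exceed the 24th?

345

26·(7·26 − 5)/2 = 2301 and 24·(7·24 − 5)/2 = 1956.
Difference: 2301 − 1956 = 345.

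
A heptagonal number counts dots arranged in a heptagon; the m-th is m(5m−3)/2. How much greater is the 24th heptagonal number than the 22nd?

227

24·(5·24 − 3)/2 = 1404 and 22·(5·22 − 3)/2 = 1177.
Difference: 1404 − 1177 = 227.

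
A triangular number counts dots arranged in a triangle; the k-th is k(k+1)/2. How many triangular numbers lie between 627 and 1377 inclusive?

17

The n-th triangular number is n(n+1)/2.
Smallest index with value ≥ 627: n = 35 (giving 630).
Largest index with value ≤ 1377: n = 51 (giving 1326).
Indices 35 through 51: 17 terms.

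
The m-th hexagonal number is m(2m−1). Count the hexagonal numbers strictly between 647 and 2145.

14

The n-th hexagonal number is n(2n−1).
Smallest index with value > 647: n = 19 (giving 703).
Largest index with value < 2145: n = 32 (giving 2016).
Indices 19 through 32: 14 terms.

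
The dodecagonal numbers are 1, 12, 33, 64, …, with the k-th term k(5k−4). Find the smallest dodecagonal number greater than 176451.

177849

Solve n(5n−4) > 176451 for integer n.
The largest n with value ≤ 176451 is 188 (since 175968 ≤ 176451 < 177849), so the first above is n = 189, value 177849.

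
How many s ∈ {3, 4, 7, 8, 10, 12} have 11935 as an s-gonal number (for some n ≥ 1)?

2

s = 3: P(3, 154) = 11935. ✓
s = 4: P(4, 109) = 11881 and P(4, 110) = 12100; 11935 is not s-gonal.
s = 7: P(7, 69) = 11799 and P(7, 70) = 12145; 11935 is not s-gonal.
s = 8: P(8, 63) = 11781 and P(8, 64) = 12160; 11935 is not s-gonal.
s = 10: P(10, 55) = 11935. ✓
s = 12: P(12, 49) = 11809 and P(12, 50) = 12300; 11935 is not s-gonal.
Hits: s ∈ {3, 10} → 2.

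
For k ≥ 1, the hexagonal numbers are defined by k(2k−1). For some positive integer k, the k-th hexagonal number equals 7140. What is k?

Set n(2n−1) = 7140, giving 2n² − n − 7140 = 0.
The discriminant is 1 + 8·7140 = 57121, and √57121 = 239.
So n = (1 + 239) / 4 = 240/4 = 60.

60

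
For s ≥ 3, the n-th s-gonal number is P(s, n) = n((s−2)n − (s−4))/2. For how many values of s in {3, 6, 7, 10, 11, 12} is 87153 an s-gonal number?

2

s = 3: P(3, 417) = 87153. ✓
s = 6: P(6, 209) = 87153. ✓
s = 7: P(7, 187) = 87142 and P(7, 188) = 88078; 87153 is not s-gonal.
s = 10: P(10, 147) = 85995 and P(10, 148) = 87172; 87153 is not s-gonal.
s = 11: P(11, 139) = 86458 and P(11, 140) = 87710; 87153 is not s-gonal.
s = 12: P(12, 132) = 86592 and P(12, 133) = 87913; 87153 is not s-gonal.
Hits: s ∈ {3, 6} → 2.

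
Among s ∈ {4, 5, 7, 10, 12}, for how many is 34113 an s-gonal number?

1

s = 4: P(4, 184) = 33856 and P(4, 185) = 34225; 34113 is not s-gonal.
s = 5: P(5, 150) = 33675 and P(5, 151) = 34126; 34113 is not s-gonal.
s = 7: P(7, 117) = 34047 and P(7, 118) = 34633; 34113 is not s-gonal.
s = 10: P(10, 92) = 33580 and P(10, 93) = 34317; 34113 is not s-gonal.
s = 12: P(12, 83) = 34113. ✓
Hits: s ∈ {12} → 1.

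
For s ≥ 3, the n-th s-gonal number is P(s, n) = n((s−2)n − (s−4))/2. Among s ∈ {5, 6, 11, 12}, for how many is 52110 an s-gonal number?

1

s = 5: P(5, 186) = 51801 and P(5, 187) = 52360; 52110 is not s-gonal.
s = 6: P(6, 161) = 51681 and P(6, 162) = 52326; 52110 is not s-gonal.
s = 11: P(11, 108) = 52110. ✓
s = 12: P(12, 102) = 51612 and P(12, 103) = 52633; 52110 is not s-gonal.
Hits: s ∈ {11} → 1.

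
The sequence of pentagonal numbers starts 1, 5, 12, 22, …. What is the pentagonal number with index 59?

The 59th pentagonal number is n(3n−1)/2 with n = 59.
59·(3·59 − 1)/2 = 59·176/2 = 59·88 = 5192.

5192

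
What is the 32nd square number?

The 32nd square number is n² with n = 32.
32² = 1024.

1024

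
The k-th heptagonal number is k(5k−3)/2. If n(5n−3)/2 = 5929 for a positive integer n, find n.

Set n(5n−3)/2 = 5929, giving 5n² − 3n − 11858 = 0.
The discriminant is 9 + 40·5929 = 237169, and √237169 = 487.
So n = (3 + 487) / 10 = 490/10 = 49.

49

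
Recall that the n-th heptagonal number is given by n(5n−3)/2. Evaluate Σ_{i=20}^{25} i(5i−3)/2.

7435

Σ i(5i−3)/2 = (5Σi² − 3Σi) / 2 over i = 20..25.
Σi = 325 − 190 = 135 and Σi² = 5525 − 2470 = 3055.
(5·3055 − 3·135) / 2 = 14870/2 = 7435.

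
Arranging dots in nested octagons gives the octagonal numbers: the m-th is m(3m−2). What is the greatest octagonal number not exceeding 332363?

332001

Solve n(3n−2) ≤ 332363 for integer n.
n = 333 gives 332001 ≤ 332363, while n = 334 gives 334000 > 332363; so the answer is 332001.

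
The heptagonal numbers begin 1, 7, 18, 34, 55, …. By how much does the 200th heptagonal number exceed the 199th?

996

Consecutive heptagonal numbers differ by 5n − 4: here 5·200 − 4 = 996.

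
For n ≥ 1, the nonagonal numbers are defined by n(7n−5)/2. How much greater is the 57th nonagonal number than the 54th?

1158

57·(7·57 − 5)/2 = 11229 and 54·(7·54 − 5)/2 = 10071.
Difference: 11229 − 10071 = 1158.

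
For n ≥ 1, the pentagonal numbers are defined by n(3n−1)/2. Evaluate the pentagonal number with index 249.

The 249th pentagonal number is n(3n−1)/2 with n = 249.
249·(3·249 − 1)/2 = 249·746/2 = 249·373 = 92877.

92877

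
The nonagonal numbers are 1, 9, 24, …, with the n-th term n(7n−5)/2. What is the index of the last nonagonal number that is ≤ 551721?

397

Solve n(7n−5)/2 ≤ 551721 for integer n.
n = 397 gives 550639 ≤ 551721, while n = 398 gives 553419 > 551721; so the answer is index 397.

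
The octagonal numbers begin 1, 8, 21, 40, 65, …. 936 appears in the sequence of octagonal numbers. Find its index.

18

Set n(3n−2) = 936, giving 3n² − 2n − 936 = 0.
So n = (2 + 106) / 6 = 108/6 = 18.
Check: 18·(3·18 − 2) = 936. ✓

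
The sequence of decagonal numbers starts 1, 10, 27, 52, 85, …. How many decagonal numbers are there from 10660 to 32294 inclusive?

The n-th decagonal number is n(4n−3).
Smallest index with value ≥ 10660: n = 52 (giving 10660).
Largest index with value ≤ 32294: n = 90 (giving 32130).
Indices 52 through 90: 39 terms.

39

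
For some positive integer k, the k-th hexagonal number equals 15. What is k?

3

Set n(2n−1) = 15, giving 2n² − n − 15 = 0.
So n = (1 + 11) / 4 = 12/4 = 3.
Check: 3·(2·3 − 1) = 15. ✓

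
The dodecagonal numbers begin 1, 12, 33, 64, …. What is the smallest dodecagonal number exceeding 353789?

Solve n(5n−4) > 353789 for integer n.
The largest n with value ≤ 353789 is 266 (since 352716 ≤ 353789 < 355377), so the first above is n = 267, value 355377.

355377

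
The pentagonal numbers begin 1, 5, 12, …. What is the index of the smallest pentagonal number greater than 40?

Solve n(3n−1)/2 > 40 for integer n.
The largest n with value ≤ 40 is 5 (since 35 ≤ 40 < 51), so the first above is n = 6, value 51.

6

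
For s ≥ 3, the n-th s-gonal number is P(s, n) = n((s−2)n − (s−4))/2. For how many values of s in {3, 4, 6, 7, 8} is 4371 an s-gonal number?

2

s = 3: P(3, 93) = 4371. ✓
s = 4: P(4, 66) = 4356 and P(4, 67) = 4489; 4371 is not s-gonal.
s = 6: P(6, 47) = 4371. ✓
s = 7: P(7, 42) = 4347 and P(7, 43) = 4558; 4371 is not s-gonal.
s = 8: P(8, 38) = 4256 and P(8, 39) = 4485; 4371 is not s-gonal.
Hits: s ∈ {3, 6} → 2.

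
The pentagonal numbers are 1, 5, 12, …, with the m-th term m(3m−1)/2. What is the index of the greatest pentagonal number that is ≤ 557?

Solve n(3n−1)/2 ≤ 557 for integer n.
n = 19 gives 532 ≤ 557, while n = 20 gives 590 > 557; so the answer is index 19.

19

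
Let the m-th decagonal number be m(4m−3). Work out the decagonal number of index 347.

347·(4·347 − 3) = 347·1385 = 480595.

480595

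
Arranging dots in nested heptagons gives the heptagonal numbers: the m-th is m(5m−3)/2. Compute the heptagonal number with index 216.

116316

The 216th heptagonal number is n(5n−3)/2 with n = 216.
216·(5·216 − 3)/2 = 216·1077/2 = 116316.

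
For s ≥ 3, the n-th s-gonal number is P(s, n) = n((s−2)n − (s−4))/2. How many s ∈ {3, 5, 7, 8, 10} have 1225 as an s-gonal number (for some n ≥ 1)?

s = 3: P(3, 49) = 1225. ✓
s = 5: P(5, 28) = 1162 and P(5, 29) = 1247; 1225 is not s-gonal.
s = 7: P(7, 22) = 1177 and P(7, 23) = 1288; 1225 is not s-gonal.
s = 8: P(8, 20) = 1160 and P(8, 21) = 1281; 1225 is not s-gonal.
s = 10: P(10, 17) = 1105 and P(10, 18) = 1242; 1225 is not s-gonal.
Hits: s ∈ {3} → 1.

1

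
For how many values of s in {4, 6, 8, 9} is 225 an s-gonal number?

2

s = 4: P(4, 15) = 225. ✓
s = 6: P(6, 10) = 190 and P(6, 11) = 231; 225 is not s-gonal.
s = 8: P(8, 9) = 225. ✓
s = 9: P(9, 8) = 204 and P(9, 9) = 261; 225 is not s-gonal.
Hits: s ∈ {4, 8} → 2.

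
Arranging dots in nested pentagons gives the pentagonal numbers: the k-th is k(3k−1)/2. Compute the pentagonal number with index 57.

4845

57·(3·57 − 1)/2 = 57·170/2 = 57·85 = 4845.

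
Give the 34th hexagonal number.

The 34th hexagonal number is n(2n−1) with n = 34.
34·(2·34 − 1) = 34·67 = 2278.

2278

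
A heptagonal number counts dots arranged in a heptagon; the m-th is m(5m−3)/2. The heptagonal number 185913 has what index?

Set n(5n−3)/2 = 185913, giving 5n² − 3n − 371826 = 0.
The discriminant is 9 + 40·185913 = 7436529, and √7436529 = 2727.
So n = (3 + 2727) / 10 = 2730/10 = 273.
Check: 273·(5·273 − 3)/2 = 185913. ✓

273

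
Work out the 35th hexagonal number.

2415

The 35th hexagonal number is n(2n−1) with n = 35.
35·(2·35 − 1) = 35·69 = 2415.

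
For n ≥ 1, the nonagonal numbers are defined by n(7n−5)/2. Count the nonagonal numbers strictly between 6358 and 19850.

The n-th nonagonal number is n(7n−5)/2.
Smallest index with value > 6358: n = 43 (giving 6364).
Largest index with value < 19850: n = 75 (giving 19500).
Indices 43 through 75: 33 terms.

33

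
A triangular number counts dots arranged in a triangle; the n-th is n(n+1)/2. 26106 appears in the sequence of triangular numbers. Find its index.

Set n(n+1)/2 = 26106, giving n² + n − 52212 = 0.
The discriminant is 1 + 8·26106 = 208849, and √208849 = 457.
So n = (-1 + 457) / 2 = 456/2 = 228.
Check: 228·229/2 = 26106. ✓

228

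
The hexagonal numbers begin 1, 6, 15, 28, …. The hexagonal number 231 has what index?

11

Set n(2n−1) = 231, giving 2n² − n − 231 = 0.
So n = (1 + 43) / 4 = 44/4 = 11.
Check: 11·(2·11 − 1) = 231. ✓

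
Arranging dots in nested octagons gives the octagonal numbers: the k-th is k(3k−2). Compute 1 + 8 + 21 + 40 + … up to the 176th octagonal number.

5467176

Σ i(3i−2) = 3Σi² − 2Σi over i = 1..176.
Σi = 15576 and Σi² = 1832776.
3·1832776 − 2·15576 = 5467176.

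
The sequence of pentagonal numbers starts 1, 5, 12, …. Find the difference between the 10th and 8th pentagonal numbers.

53

10·(3·10 − 1)/2 = 145 and 8·(3·8 − 1)/2 = 92.
Difference: 145 − 92 = 53.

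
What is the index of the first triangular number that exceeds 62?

11

Solve n(n+1)/2 > 62 for integer n.
The largest n with value ≤ 62 is 10 (since 55 ≤ 62 < 66), so the first above is n = 11, value 66.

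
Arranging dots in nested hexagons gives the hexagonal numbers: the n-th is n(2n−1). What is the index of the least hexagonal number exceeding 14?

3

Solve n(2n−1) > 14 for integer n.
The largest n with value ≤ 14 is 2 (since 6 ≤ 14 < 15), so the first above is n = 3, value 15.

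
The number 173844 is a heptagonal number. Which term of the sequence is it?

Set n(5n−3)/2 = 173844, giving 5n² − 3n − 347688 = 0.
The discriminant is 9 + 40·173844 = 6953769, and √6953769 = 2637.
So n = (3 + 2637) / 10 = 2640/10 = 264.

264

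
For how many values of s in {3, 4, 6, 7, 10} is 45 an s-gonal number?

2

s = 3: P(3, 9) = 45. ✓
s = 4: P(4, 6) = 36 and P(4, 7) = 49; 45 is not s-gonal.
s = 6: P(6, 5) = 45. ✓
s = 7: P(7, 4) = 34 and P(7, 5) = 55; 45 is not s-gonal.
s = 10: P(10, 3) = 27 and P(10, 4) = 52; 45 is not s-gonal.
Hits: s ∈ {3, 6} → 2.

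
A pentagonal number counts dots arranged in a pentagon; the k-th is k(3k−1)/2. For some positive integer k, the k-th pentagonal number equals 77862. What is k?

Set n(3n−1)/2 = 77862, giving 3n² − n − 155724 = 0.
The discriminant is 1 + 24·77862 = 1868689, and √1868689 = 1367.
So n = (1 + 1367) / 6 = 1368/6 = 228.
Check: 228·(3·228 − 1)/2 = 77862. ✓

228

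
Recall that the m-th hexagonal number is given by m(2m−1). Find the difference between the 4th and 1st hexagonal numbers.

27

4·(2·4 − 1) = 28 and 1·(2·1 − 1) = 1.
Difference: 28 − 1 = 27.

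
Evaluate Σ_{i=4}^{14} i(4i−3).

Σ i(4i−3) = 4Σi² − 3Σi over i = 4..14.
Σi = 105 − 6 = 99 and Σi² = 1015 − 14 = 1001.
4·1001 − 3·99 = 3707.

3707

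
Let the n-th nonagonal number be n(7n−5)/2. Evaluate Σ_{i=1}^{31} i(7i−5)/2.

Σ i(7i−5)/2 = (7Σi² − 5Σi) / 2 over i = 1..31.
Σi = 496 and Σi² = 10416.
(7·10416 − 5·496) / 2 = 70432/2 = 35216.

35216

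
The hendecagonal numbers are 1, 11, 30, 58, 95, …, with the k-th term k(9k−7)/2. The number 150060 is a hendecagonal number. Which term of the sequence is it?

Set n(9n−7)/2 = 150060, giving 9n² − 7n − 300120 = 0.
So n = (7 + 3287) / 18 = 3294/18 = 183.

183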